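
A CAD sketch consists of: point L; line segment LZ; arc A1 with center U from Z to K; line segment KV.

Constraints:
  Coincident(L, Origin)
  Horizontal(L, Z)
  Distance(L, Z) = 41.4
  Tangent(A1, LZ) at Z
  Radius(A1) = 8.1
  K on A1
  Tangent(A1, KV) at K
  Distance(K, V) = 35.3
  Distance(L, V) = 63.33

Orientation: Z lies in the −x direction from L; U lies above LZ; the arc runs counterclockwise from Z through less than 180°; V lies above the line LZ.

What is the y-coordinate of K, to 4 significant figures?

10.79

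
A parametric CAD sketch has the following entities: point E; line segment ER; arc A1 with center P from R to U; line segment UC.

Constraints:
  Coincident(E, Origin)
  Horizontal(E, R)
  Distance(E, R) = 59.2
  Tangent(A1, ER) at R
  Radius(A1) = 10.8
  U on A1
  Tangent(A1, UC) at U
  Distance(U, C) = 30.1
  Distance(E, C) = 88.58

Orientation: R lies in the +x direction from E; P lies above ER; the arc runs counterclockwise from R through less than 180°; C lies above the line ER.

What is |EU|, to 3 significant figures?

69.2

E is at the origin; ER is horizontal with |ER| = 59.2 and R on the +x side, so R = (59.2, 0.00). Tangency of A1 to ER means the radius PR is perpendicular to ER, so P = R + (0, 10.8) = (59.2, 10.8). Since PU ⟂ UC (tangency), |PC| = √(10.8² + 30.1²) = 32.0 regardless of where U sits on A1. So C lies on both circle(E, 88.58) and circle(P, 32.0); the above-ER intersection is C = (82.2, 33.0). U is the foot of the tangent from C: U = (68.9, 6.03).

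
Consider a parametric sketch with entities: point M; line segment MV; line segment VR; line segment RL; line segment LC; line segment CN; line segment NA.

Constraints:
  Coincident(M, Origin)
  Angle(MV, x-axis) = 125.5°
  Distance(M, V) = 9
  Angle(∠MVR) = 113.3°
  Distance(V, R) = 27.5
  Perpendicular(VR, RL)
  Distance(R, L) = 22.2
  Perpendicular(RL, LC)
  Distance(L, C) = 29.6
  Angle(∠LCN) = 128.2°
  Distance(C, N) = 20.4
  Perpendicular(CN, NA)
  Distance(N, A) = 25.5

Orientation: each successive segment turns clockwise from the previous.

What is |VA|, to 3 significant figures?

11.0

M is at the origin; MV runs at 125.5° with length 9.0, so V = (-5.23, 7.33). ∠MVR = 113.3° gives VR at 58.8° from the x-axis; with |VR| = 27.5, R = (9.02, 30.8). The perpendicularity gives RL at right angles to VR, so RL runs at -31.2°; with |RL| = 22.2, L = (28.0, 19.3). RL is perpendicular to LC, so LC runs at -121°; with |LC| = 29.6, C = (12.7, -5.97). ∠LCN = 128.2° gives CN at -173° from the x-axis; with |CN| = 20.4, N = (-7.57, -8.46). The perpendicularity gives NA at right angles to CN, so NA runs at 97.0°; with |NA| = 25.5, A = (-10.7, 16.9). Then |VA| = |A − V| = 11.0.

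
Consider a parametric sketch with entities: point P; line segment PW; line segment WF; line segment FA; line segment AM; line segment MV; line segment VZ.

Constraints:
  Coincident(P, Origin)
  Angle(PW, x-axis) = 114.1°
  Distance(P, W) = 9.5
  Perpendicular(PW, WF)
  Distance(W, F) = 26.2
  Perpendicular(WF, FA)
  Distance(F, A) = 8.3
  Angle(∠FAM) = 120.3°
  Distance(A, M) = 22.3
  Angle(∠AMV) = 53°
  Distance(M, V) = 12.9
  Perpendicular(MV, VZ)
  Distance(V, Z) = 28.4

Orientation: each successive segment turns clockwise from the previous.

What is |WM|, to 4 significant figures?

20.75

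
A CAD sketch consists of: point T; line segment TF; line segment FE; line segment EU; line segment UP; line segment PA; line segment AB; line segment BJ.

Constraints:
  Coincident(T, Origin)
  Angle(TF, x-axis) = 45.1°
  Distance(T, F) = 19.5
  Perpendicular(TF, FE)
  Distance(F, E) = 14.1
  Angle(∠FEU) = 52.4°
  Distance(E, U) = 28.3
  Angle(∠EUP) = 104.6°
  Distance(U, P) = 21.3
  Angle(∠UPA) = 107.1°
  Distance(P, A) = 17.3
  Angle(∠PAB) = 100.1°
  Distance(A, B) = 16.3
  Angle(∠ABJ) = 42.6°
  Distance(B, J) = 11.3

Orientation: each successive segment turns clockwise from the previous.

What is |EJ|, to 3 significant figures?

26.9

T is at the origin; TF runs at 45.1° with length 19.5, so F = (13.8, 13.8). TF ⟂ FE, so FE runs at -44.9°; with |FE| = 14.1, E = (23.8, 3.86). ∠FEU = 52.4° gives EU at -172° from the x-axis; with |EU| = 28.3, U = (-4.31, 0.166). ∠EUP = 104.6° gives UP at 112° from the x-axis; with |UP| = 21.3, P = (-12.3, 19.9). ∠UPA = 107.1° gives PA at 39.2° from the x-axis; with |PA| = 17.3, A = (1.09, 30.8). ∠PAB = 100.1° gives AB at -40.7° from the x-axis; with |AB| = 16.3, B = (13.4, 20.2). ∠ABJ = 42.6° gives BJ at -178° from the x-axis; with |BJ| = 11.3, J = (2.15, 19.8). Then |EJ| = |J − E| = 26.9.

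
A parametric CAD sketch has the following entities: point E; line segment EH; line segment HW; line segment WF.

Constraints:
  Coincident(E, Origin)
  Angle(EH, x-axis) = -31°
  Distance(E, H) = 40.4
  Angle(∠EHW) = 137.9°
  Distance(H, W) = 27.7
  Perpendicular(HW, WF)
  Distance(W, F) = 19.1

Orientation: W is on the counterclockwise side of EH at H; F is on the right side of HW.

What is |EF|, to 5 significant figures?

73.889

∠EHW = 137.9°, so HW runs at -31.0° + (180° − 137.9°) = 11.100° from the x-axis; with |HW| = 27.7, W = H + 27.7·(cos 11.100°, sin 11.100°) = (61.811, -15.475). The perpendicularity gives WF at right angles to HW; with |WF| = 19.1 on the right of HW, F = W + 19.1·(0.19252, -0.98129) = (65.489, -34.217). Then |EF| = |F − E| = 73.889.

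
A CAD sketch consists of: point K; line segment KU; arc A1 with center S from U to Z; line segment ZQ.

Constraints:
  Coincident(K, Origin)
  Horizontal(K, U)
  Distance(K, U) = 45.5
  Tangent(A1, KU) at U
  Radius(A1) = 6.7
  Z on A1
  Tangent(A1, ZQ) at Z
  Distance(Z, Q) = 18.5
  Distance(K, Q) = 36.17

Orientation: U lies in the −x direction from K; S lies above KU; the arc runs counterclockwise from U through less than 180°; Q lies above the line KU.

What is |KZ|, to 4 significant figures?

39.83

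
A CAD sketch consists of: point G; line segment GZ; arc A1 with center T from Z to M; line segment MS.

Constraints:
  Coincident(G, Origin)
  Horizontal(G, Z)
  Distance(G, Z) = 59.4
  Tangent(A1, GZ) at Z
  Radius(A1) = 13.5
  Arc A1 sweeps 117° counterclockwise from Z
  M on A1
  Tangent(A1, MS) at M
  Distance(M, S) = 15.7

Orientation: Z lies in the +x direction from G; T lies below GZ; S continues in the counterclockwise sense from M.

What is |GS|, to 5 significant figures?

64.034

G is at the origin; G and Z share the same y with |GZ| = 59.4 and Z on the +x side, so Z = (59.400, 0.0000). Since A1 is tangent to GZ there, TZ ⟂ GZ, so T = Z + (0, -13.5) = (59.400, -13.500). On A1, Z sits at bearing 90° from T; a 117° counterclockwise sweep puts M at bearing 207°, so M = T + 13.5·(cos 207°, sin 207°) = (47.371, -19.629). The tangent condition forces TM to be normal to MS, so MS runs along (−sin 207°, cos 207°); with |MS| = 15.7, S = (54.499, -33.618). Then |GS| = |S − G| = 64.034.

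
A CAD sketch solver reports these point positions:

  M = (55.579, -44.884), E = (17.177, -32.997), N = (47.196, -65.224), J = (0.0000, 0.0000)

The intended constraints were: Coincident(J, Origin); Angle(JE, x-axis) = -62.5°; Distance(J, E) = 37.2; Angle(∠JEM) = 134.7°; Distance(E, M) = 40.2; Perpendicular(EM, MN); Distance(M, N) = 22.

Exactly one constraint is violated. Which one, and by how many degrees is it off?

Perpendicular(EM, MN) — off by 5.20°.

J = (0.00, 0.00) ✓; JE at -62.50° ✓; |JE| = 37.20 ✓; ∠JEM = 134.7° ✓; |EM| = 40.20 ✓; ∠(EM, MN) = 95.20° ✗; |MN| = 22.00 ✓.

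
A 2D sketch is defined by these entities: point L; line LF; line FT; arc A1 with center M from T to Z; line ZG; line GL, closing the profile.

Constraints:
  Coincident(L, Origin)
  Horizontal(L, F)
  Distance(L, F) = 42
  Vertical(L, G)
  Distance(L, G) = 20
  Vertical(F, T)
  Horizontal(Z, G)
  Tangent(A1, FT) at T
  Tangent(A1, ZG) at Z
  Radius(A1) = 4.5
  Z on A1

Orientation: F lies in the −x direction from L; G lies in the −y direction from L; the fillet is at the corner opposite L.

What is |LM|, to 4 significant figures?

40.58

L is at the origin; L and F share the same y with |LF| = 42.0 and F on the −x side, so F = (-42.00, 0.000). LG is vertical with |LG| = 20.0 and G on the −y side, so G = (0.000, -20.00). The virtual corner opposite L is at (-42.00, -20.00). The tangent condition forces MT to be normal to FT and the tangent condition forces MZ to be normal to ZG, with radius 4.5, so the center M sits 4.5 in from both sides at M = (-37.50, -15.50). Then |LM| = |M − L| = 40.58.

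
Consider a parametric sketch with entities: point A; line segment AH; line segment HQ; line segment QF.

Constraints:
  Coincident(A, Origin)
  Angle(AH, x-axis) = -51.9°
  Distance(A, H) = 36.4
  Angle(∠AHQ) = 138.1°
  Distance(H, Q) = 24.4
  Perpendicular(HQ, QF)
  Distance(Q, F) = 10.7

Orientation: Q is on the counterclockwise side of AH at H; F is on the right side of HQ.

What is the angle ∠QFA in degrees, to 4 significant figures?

55.79°

A is at the origin; AH runs at -51.9° with length 36.4, so H = 36.4·(cos -51.9°, sin -51.9°) = (22.46, -28.64). ∠AHQ = 138.1°, so HQ runs at -51.9° + (180° − 138.1°) = -10.00° from the x-axis; with |HQ| = 24.4, Q = H + 24.4·(cos -10.00°, sin -10.00°) = (46.49, -32.88). The perpendicularity gives QF at right angles to HQ; with |QF| = 10.7 on the right of HQ, F = Q + 10.7·(-0.1736, -0.9848) = (44.63, -43.42). Then cos ∠QFA = FQ·FA / (|FQ||FA|), giving 55.79°.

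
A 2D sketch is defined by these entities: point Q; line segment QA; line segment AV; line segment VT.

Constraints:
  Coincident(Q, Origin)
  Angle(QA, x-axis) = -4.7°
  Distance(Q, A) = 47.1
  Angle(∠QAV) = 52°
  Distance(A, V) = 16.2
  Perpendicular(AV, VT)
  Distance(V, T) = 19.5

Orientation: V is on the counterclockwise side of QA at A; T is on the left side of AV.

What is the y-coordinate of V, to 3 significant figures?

9.68

Q is at the origin; QA runs at -4.7° with length 47.1, so A = 47.1·(cos -4.7°, sin -4.7°) = (46.9, -3.86). ∠QAV = 52.0°, so AV runs at -4.7° + (180° − 52.0°) = 123° from the x-axis; with |AV| = 16.2, V = A + 16.2·(cos 123°, sin 123°) = (38.0, 9.68). So V.y = 9.68.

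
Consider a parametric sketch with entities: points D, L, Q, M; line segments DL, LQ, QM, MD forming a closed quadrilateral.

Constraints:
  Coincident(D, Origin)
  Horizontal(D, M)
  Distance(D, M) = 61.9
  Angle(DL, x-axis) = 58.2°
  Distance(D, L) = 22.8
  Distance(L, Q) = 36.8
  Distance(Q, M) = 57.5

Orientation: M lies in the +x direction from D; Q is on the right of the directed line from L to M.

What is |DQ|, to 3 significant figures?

18.5

Checks: |LQ| = 36.80 ✓; |QM| = 57.50 ✓.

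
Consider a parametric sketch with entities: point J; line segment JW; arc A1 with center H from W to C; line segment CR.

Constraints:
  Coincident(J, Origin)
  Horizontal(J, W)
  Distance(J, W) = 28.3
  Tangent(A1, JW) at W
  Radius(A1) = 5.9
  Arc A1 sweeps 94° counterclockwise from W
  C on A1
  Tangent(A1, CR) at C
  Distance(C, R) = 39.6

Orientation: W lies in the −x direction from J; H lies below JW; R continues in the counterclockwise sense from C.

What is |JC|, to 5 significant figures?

34.763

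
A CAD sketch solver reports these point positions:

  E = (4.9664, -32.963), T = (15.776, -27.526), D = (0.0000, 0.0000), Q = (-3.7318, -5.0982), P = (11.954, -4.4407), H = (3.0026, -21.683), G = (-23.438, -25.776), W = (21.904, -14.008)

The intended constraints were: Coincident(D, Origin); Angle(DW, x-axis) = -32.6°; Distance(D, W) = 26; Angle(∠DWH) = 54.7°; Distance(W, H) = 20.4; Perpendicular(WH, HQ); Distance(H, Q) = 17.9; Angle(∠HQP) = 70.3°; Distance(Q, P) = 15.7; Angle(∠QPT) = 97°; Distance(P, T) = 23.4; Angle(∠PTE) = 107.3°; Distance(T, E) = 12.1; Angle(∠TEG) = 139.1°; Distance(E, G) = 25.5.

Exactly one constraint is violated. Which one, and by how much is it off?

Distance(E, G) = 25.5 — off by 3.80.

D = (0.00, 0.00) ✓; DW at -32.60° ✓; |DW| = 26.00 ✓; ∠DWH = 54.70° ✓; |WH| = 20.40 ✓; ∠(WH, HQ) = 90.00° ✓; |HQ| = 17.90 ✓; ∠HQP = 70.30° ✓; |QP| = 15.70 ✓; ∠QPT = 97.00° ✓; |PT| = 23.40 ✓; ∠PTE = 107.3° ✓; |TE| = 12.10 ✓; ∠TEG = 139.1° ✓; |EG| = 29.30 ✗.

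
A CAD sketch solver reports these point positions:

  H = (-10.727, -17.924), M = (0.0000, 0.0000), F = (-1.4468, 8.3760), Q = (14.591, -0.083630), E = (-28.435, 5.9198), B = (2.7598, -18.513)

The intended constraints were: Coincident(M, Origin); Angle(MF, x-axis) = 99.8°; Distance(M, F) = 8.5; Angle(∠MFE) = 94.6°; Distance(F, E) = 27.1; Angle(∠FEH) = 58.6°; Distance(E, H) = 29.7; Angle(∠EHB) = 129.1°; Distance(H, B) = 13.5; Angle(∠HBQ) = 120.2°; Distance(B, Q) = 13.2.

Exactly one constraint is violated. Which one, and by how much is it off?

Distance(B, Q) = 13.2 — off by 8.70.

M = (0.00, 0.00) ✓; MF at 99.80° ✓; |MF| = 8.500 ✓; ∠MFE = 94.60° ✓; |FE| = 27.10 ✓; ∠FEH = 58.60° ✓; |EH| = 29.70 ✓; ∠EHB = 129.1° ✓; |HB| = 13.50 ✓; ∠HBQ = 120.2° ✓; |BQ| = 21.90 ✗.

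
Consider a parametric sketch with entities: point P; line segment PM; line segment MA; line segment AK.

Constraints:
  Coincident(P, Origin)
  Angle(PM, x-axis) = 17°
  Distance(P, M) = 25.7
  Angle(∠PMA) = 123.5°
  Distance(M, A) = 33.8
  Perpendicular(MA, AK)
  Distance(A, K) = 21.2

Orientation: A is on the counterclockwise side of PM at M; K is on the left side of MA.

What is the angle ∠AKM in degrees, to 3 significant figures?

57.9°

∠PMA = 123.5°, so MA runs at 17.0° + (180° − 123.5°) = 73.5° from the x-axis; with |MA| = 33.8, A = M + 33.8·(cos 73.5°, sin 73.5°) = (34.2, 39.9). MA is perpendicular to AK; with |AK| = 21.2 on the left of MA, K = A + 21.2·(-0.959, 0.284) = (13.8, 45.9). Then cos ∠AKM = KA·KM / (|KA||KM|), giving 57.9°.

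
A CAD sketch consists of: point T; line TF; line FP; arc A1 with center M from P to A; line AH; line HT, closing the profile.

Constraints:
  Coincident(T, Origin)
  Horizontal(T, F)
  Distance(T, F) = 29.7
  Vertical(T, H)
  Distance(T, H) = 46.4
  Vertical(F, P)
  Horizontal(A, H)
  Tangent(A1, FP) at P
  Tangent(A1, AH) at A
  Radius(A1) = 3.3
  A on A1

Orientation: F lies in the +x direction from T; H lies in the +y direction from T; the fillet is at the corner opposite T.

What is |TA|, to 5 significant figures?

53.385

T is at the origin; TF is horizontal with |TF| = 29.7 and F on the +x side, so F = (29.700, 0.0000). TH is vertical with |TH| = 46.4 and H on the +y side, so H = (0.0000, 46.400). The virtual corner opposite T is at (29.700, 46.400). Since A1 is tangent to FP there, MP ⟂ FP and tangency of A1 to AH means the radius MA is perpendicular to AH, with radius 3.3, so the center M sits 3.3 in from both sides at M = (26.400, 43.100). That places the tangent points at P = (29.700, 43.100) on FP and A = (26.400, 46.400) on AH. Then |TA| = |A − T| = 53.385.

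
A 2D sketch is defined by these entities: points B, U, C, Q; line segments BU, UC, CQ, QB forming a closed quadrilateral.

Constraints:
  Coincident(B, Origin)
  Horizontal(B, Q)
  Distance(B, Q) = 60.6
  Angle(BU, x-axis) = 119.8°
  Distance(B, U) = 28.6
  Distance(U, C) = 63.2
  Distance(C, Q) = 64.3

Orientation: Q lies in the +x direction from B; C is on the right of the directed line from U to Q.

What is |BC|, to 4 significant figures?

35.48

Checks: B = (0.00, 0.00) ✓; |UC| = 63.20 ✓; |CQ| = 64.30 ✓.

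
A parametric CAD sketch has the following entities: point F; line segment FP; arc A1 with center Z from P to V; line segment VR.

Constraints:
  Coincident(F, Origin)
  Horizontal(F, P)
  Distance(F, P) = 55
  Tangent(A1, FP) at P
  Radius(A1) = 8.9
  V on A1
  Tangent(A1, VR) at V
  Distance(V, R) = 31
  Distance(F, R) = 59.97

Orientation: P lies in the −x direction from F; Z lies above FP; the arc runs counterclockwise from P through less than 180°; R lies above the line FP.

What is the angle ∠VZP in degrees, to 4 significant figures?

88.06°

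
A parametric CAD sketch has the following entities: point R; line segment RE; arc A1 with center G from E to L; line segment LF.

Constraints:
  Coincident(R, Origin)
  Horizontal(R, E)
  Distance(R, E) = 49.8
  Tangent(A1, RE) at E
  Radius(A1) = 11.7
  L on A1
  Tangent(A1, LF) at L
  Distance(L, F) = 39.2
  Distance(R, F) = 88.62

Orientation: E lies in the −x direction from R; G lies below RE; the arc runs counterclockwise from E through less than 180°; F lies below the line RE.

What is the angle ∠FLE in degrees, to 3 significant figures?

149°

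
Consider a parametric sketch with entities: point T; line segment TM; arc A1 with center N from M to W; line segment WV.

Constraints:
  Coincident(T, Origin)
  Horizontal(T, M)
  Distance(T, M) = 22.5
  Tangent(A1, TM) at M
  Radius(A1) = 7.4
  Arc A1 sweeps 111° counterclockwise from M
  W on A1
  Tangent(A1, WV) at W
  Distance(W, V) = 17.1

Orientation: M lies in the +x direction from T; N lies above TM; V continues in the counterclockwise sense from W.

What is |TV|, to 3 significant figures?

34.9

On A1, M sits at bearing -90° from N; a 111° counterclockwise sweep puts W at bearing 21°, so W = N + 7.4·(cos 21°, sin 21°) = (29.4, 10.1). Tangency of A1 to WV means the radius NW is perpendicular to WV, so WV runs along (−sin 21°, cos 21°); with |WV| = 17.1, V = (23.3, 26.0). Then |TV| = |V − T| = 34.9.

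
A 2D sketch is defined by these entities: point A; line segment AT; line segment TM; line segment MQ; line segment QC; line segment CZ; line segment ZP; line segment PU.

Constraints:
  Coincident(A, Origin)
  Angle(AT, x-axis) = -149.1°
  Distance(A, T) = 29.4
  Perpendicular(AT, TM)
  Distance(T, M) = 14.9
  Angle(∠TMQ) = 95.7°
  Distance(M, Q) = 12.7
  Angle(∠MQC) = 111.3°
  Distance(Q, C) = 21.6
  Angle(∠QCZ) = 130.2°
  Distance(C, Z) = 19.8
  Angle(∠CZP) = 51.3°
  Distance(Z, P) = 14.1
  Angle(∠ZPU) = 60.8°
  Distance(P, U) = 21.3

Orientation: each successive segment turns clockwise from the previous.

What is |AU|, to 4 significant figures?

9.206

A is at the origin; AT runs at -149.1° with length 29.4, so T = (-25.23, -15.10). The perpendicularity gives TM at right angles to AT, so TM runs at 120.9°; with |TM| = 14.9, M = (-32.88, -2.313). ∠TMQ = 95.7° gives MQ at 36.60° from the x-axis; with |MQ| = 12.7, Q = (-22.68, 5.259). ∠MQC = 111.3° gives QC at -32.10° from the x-axis; with |QC| = 21.6, C = (-4.385, -6.219). ∠QCZ = 130.2° gives CZ at -81.90° from the x-axis; with |CZ| = 19.8, Z = (-1.595, -25.82). ∠CZP = 51.3° gives ZP at 149.4° from the x-axis; with |ZP| = 14.1, P = (-13.73, -18.64). ∠ZPU = 60.8° gives PU at 30.20° from the x-axis; with |PU| = 21.3, U = (4.677, -7.930). Then |AU| = |U − A| = 9.206.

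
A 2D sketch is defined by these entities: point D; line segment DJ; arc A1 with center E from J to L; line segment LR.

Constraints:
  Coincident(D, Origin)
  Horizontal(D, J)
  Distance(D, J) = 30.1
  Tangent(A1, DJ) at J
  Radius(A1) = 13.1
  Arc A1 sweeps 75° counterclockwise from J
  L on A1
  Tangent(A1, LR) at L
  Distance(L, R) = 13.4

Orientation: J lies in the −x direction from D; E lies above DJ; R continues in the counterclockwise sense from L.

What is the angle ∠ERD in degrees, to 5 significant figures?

91.028°

D is at the origin; DJ is horizontal with |DJ| = 30.1 and J on the −x side, so J = (-30.100, 0.0000). Tangency of A1 to DJ means the radius EJ is perpendicular to DJ, so E = J + (0, 13.1) = (-30.100, 13.100). On A1, J sits at bearing -90° from E; a 75° counterclockwise sweep puts L at bearing -15°, so L = E + 13.1·(cos -15°, sin -15°) = (-17.446, 9.7095). Since A1 is tangent to LR there, EL ⟂ LR, so LR runs along (−sin -15°, cos -15°); with |LR| = 13.4, R = (-13.978, 22.653). Then cos ∠ERD = RE·RD / (|RE||RD|), giving 91.028°.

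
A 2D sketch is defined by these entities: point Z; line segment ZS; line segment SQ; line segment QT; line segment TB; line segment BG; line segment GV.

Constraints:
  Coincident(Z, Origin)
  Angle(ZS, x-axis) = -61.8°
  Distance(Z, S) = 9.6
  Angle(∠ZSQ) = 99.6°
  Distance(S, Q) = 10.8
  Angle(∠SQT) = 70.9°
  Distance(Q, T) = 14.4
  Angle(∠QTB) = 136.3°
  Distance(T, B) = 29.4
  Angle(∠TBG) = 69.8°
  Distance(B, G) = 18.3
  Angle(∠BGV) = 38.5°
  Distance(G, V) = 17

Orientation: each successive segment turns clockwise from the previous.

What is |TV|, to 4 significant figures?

17.77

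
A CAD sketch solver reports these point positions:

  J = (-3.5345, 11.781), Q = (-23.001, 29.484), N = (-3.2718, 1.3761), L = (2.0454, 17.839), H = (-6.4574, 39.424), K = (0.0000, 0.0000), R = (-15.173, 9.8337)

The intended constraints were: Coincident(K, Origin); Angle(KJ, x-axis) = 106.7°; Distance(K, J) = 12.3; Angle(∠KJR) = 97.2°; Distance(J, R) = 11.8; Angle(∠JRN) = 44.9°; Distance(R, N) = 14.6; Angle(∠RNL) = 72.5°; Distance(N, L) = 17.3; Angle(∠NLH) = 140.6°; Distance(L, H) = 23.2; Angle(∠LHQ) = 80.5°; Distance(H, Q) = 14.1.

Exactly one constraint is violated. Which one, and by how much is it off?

Distance(H, Q) = 14.1 — off by 5.20.

K = (0.00, 0.00) ✓; KJ at 106.7° ✓; |KJ| = 12.30 ✓; ∠KJR = 97.20° ✓; |JR| = 11.80 ✓; ∠JRN = 44.90° ✓; |RN| = 14.60 ✓; ∠RNL = 72.50° ✓; |NL| = 17.30 ✓; ∠NLH = 140.6° ✓; |LH| = 23.20 ✓; ∠LHQ = 80.50° ✓; |HQ| = 19.30 ✗.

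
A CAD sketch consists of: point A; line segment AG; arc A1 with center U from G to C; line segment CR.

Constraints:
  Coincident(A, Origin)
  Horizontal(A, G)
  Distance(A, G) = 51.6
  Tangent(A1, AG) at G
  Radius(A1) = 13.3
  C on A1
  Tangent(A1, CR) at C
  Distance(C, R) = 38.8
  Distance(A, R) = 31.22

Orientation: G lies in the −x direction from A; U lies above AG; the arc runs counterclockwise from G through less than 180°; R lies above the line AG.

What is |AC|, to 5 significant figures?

43.125

A is at the origin; A and G share the same y with |AG| = 51.6 and G on the −x side, so G = (-51.600, 0.0000). Tangency of A1 to AG means the radius UG is perpendicular to AG, so U = G + (0, 13.3) = (-51.600, 13.300). Since UC ⟂ CR (tangency), |UR| = √(13.3² + 38.8²) = 41.016 regardless of where C sits on A1. So R lies on both circle(A, 31.22) and circle(U, 41.016); the above-AG intersection is R = (-13.387, 28.204). C is the foot of the tangent from R: C = (-43.010, 3.1457).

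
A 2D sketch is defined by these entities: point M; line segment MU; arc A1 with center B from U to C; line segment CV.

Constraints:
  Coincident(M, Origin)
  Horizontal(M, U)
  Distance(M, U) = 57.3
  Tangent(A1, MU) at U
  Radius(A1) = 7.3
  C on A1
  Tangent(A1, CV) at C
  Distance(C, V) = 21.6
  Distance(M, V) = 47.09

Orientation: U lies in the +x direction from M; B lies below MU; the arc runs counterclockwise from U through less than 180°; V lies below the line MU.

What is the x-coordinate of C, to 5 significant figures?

50.799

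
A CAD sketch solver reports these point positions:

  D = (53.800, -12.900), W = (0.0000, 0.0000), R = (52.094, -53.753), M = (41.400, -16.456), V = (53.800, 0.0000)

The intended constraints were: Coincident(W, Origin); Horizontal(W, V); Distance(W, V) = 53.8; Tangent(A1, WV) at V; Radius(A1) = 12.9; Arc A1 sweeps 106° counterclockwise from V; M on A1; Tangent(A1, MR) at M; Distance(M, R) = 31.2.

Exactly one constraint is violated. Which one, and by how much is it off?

Distance(M, R) = 31.2 — off by 7.60.

W = (0.00, 0.00) ✓; W.y = 0.00, V.y = 0.00 ✓; |WV| = 53.80 ✓; ∠(DV, VW) = 90.00° ✓; |DV| = 12.90 ✓; bearing(D→M) − bearing(D→V) = 106.0° ✓; |DM| = 12.90 ✓; ∠(DM, MR) = 90.00° ✓; |MR| = 38.80 ✗.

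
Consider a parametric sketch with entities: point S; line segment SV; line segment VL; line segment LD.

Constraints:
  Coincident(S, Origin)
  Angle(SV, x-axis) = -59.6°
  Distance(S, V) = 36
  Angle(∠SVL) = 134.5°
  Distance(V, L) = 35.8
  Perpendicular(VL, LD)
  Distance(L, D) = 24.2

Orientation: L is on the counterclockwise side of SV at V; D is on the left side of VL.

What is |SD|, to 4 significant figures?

61.05

S is at the origin; SV runs at -59.6° with length 36.0, so V = 36.0·(cos -59.6°, sin -59.6°) = (18.22, -31.05). ∠SVL = 134.5°, so VL runs at -59.6° + (180° − 134.5°) = -14.10° from the x-axis; with |VL| = 35.8, L = V + 35.8·(cos -14.10°, sin -14.10°) = (52.94, -39.77). VL is perpendicular to LD; with |LD| = 24.2 on the left of VL, D = L + 24.2·(0.2436, 0.9699) = (58.83, -16.30). Then |SD| = |D − S| = 61.05.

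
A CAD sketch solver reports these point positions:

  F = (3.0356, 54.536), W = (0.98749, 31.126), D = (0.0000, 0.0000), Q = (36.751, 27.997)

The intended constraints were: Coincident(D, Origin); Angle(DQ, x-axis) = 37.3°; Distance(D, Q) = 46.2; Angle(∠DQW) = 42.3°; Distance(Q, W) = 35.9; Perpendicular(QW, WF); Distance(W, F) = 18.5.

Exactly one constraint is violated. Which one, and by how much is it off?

Distance(W, F) = 18.5 — off by 5.00.

D = (0.00, 0.00) ✓; DQ at 37.30° ✓; |DQ| = 46.20 ✓; ∠DQW = 42.30° ✓; |QW| = 35.90 ✓; ∠(QW, WF) = 90.00° ✓; |WF| = 23.50 ✗.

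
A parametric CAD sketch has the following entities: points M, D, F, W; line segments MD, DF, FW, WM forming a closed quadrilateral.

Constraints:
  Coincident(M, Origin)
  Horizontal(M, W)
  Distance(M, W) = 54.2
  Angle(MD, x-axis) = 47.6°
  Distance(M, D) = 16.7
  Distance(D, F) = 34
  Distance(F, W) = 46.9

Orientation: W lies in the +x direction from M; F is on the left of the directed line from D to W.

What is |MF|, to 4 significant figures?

50.59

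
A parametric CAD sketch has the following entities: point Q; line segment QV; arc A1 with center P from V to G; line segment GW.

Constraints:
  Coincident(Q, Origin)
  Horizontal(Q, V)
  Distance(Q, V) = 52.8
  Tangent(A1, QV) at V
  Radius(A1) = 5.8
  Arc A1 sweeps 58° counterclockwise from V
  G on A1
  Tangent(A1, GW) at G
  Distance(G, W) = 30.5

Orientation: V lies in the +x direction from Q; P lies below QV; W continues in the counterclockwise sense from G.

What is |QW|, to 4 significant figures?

42.70

Q is at the origin; Q and V share the same y with |QV| = 52.8 and V on the +x side, so V = (52.80, 0.000). The tangent condition forces PV to be normal to QV, so P = V + (0, -5.8) = (52.80, -5.800). On A1, V sits at bearing 90° from P; a 58° counterclockwise sweep puts G at bearing 148°, so G = P + 5.8·(cos 148°, sin 148°) = (47.88, -2.726). A1 meets GW tangentially, so PG is at right angles to GW, so GW runs along (−sin 148°, cos 148°); with |GW| = 30.5, W = (31.72, -28.59). Then |QW| = |W − Q| = 42.70.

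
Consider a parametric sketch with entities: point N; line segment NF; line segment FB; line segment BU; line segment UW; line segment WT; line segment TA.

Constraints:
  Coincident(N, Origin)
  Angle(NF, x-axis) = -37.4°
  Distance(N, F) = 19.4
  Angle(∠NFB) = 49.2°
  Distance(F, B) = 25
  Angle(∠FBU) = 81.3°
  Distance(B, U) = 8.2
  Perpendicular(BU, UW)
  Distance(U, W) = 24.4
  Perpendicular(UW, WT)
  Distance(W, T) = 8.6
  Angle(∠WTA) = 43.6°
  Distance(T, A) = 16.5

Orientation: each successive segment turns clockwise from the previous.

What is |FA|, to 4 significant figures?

14.04

N is at the origin; NF runs at -37.4° with length 19.4, so F = (15.41, -11.78). ∠NFB = 49.2° gives FB at -168.2° from the x-axis; with |FB| = 25.0, B = (-9.060, -16.90). ∠FBU = 81.3° gives BU at 93.10° from the x-axis; with |BU| = 8.2, U = (-9.503, -8.707). BU is perpendicular to UW, so UW runs at 3.100°; with |UW| = 24.4, W = (14.86, -7.388). UW ⟂ WT, so WT runs at -86.90°; with |WT| = 8.6, T = (15.33, -15.98). ∠WTA = 43.6° gives TA at 136.7° from the x-axis; with |TA| = 16.5, A = (3.318, -4.659). Then |FA| = |A − F| = 14.04.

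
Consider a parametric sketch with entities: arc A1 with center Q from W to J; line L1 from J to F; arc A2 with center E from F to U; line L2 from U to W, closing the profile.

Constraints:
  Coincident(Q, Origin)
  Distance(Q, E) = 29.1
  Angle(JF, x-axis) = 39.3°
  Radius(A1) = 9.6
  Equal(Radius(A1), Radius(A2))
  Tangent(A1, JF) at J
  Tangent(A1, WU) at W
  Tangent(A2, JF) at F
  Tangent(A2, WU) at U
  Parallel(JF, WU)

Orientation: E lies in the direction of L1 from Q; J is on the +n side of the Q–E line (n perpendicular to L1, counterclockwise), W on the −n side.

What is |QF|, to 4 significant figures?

30.64

Tangency of A1 to both parallel lines with radius 9.6 puts J and W at Q ± 9.6·n: J = (-6.080, 7.429), W = (6.080, -7.429). Equal radii place F and U the same way about E: F = E + 9.6·n = (16.44, 25.86), U = E − 9.6·n = (28.60, 11.00). Then |QF| = |F − Q| = 30.64.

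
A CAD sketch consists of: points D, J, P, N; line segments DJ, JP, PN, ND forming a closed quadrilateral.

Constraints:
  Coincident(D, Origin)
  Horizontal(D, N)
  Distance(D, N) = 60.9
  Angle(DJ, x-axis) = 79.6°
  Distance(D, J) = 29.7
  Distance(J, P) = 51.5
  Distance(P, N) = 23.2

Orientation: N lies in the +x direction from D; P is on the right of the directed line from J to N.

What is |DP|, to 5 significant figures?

40.683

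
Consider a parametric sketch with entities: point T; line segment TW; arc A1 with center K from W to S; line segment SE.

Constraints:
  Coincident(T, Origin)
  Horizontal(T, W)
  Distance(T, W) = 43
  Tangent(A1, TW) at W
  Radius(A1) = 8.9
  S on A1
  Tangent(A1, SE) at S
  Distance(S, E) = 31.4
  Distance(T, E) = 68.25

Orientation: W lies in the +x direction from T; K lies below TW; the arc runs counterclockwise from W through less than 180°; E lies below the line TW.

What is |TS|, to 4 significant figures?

38.97

T is at the origin; T and W share the same y with |TW| = 43.0 and W on the +x side, so W = (43.00, 0.000). The tangent condition forces KW to be normal to TW, so K = W + (0, -8.9) = (43.00, -8.900). Since KS ⟂ SE (tangency), |KE| = √(8.9² + 31.4²) = 32.64 regardless of where S sits on A1. So E lies on both circle(T, 68.25) and circle(K, 32.64); the below-TW intersection is E = (56.18, -38.76). S is the foot of the tangent from E: S = (36.15, -14.58).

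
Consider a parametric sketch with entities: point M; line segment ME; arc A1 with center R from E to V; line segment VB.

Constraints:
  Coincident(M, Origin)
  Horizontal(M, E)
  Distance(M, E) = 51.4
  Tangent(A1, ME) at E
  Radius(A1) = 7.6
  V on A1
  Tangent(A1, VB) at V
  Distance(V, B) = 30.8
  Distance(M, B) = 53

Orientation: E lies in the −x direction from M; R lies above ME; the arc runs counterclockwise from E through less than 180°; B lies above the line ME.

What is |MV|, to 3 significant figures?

44.4

M is at the origin; ME is horizontal with |ME| = 51.4 and E on the −x side, so E = (-51.4, 0.00). Tangency of A1 to ME means the radius RE is perpendicular to ME, so R = E + (0, 7.6) = (-51.4, 7.60). Since RV ⟂ VB (tangency), |RB| = √(7.6² + 30.8²) = 31.7 regardless of where V sits on A1. So B lies on both circle(M, 53.0) and circle(R, 31.7); the above-ME intersection is B = (-38.4, 36.5). V is the foot of the tangent from B: V = (-43.9, 6.24).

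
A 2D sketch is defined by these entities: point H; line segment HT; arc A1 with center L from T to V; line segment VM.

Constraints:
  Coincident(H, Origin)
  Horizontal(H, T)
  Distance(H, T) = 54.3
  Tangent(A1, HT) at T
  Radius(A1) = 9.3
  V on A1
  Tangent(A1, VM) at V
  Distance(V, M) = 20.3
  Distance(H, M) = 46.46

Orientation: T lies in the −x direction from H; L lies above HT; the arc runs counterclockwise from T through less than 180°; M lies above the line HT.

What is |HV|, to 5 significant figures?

45.940

Checks: |LV| = 9.300 ✓; ∠(LV, VM) = 90.00° ✓; |VM| = 20.30 ✓; |HM| = 46.46 ✓.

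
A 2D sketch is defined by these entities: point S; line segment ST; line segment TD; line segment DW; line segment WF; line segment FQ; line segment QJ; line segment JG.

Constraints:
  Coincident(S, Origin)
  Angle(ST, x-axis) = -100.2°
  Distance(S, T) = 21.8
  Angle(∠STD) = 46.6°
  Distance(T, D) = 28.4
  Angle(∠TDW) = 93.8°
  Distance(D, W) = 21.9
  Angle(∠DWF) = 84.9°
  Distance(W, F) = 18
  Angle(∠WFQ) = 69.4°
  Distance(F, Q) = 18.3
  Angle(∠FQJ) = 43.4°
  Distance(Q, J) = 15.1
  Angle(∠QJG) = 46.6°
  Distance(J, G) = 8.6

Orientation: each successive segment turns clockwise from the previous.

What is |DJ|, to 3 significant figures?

19.0

∠WFQ = 69.4° gives FQ at -166° from the x-axis; with |FQ| = 18.3, Q = (-11.4, -3.77). ∠FQJ = 43.4° gives QJ at 57.9° from the x-axis; with |QJ| = 15.1, J = (-3.33, 9.02). Then |DJ| = |J − D| = 19.0.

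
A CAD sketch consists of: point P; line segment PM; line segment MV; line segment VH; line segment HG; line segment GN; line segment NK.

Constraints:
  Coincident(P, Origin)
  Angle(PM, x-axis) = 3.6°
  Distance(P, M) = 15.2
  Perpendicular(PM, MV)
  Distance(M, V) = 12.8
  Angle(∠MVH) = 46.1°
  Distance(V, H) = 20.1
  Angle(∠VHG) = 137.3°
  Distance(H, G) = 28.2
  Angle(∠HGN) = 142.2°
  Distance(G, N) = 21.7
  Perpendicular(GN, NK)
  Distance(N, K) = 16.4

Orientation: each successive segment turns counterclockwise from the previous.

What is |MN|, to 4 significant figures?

47.35

∠VHG = 137.3° gives HG at -89.80° from the x-axis; with |HG| = 28.2, G = (0.8854, -29.29). ∠HGN = 142.2° gives GN at -52.00° from the x-axis; with |GN| = 21.7, N = (14.25, -46.39). Then |MN| = |N − M| = 47.35.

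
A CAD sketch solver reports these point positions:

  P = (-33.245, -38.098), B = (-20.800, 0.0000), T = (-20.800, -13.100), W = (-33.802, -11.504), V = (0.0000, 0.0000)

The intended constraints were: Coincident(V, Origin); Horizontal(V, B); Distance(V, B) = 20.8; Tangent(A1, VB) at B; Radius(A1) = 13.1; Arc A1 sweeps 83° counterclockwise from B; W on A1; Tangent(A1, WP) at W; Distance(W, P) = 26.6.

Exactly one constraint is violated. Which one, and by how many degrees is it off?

Tangent(A1, WP) at W — off by 8.20°.

V = (0.00, 0.00) ✓; V.y = 0.00, B.y = 0.00 ✓; |VB| = 20.80 ✓; ∠(TB, BV) = 90.00° ✓; |TB| = 13.10 ✓; bearing(T→W) − bearing(T→B) = 83.00° ✓; |TW| = 13.10 ✓; ∠(TW, WP) = 81.80° ✗; |WP| = 26.60 ✓.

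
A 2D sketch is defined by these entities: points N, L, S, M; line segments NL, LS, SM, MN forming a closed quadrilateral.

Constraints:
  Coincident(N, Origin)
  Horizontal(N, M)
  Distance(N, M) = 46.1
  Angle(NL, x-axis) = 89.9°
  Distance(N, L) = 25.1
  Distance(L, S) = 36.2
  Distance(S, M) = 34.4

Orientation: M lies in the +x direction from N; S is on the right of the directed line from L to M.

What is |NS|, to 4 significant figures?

15.54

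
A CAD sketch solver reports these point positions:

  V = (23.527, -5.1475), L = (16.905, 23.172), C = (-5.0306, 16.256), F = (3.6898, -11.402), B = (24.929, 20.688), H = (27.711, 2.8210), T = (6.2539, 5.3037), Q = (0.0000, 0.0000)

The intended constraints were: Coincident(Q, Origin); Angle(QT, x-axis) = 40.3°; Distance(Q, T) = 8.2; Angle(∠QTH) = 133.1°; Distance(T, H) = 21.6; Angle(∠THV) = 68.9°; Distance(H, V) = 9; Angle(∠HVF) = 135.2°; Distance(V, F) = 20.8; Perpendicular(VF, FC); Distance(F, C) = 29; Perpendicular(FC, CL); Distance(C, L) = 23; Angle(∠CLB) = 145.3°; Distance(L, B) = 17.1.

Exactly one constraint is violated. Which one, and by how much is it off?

Distance(L, B) = 17.1 — off by 8.70.

Q = (0.00, 0.00) ✓; QT at 40.30° ✓; |QT| = 8.200 ✓; ∠QTH = 133.1° ✓; |TH| = 21.60 ✓; ∠THV = 68.90° ✓; |HV| = 9.000 ✓; ∠HVF = 135.2° ✓; |VF| = 20.80 ✓; ∠(VF, FC) = 90.00° ✓; |FC| = 29.00 ✓; ∠(FC, CL) = 90.00° ✓; |CL| = 23.00 ✓; ∠CLB = 145.3° ✓; |LB| = 8.400 ✗.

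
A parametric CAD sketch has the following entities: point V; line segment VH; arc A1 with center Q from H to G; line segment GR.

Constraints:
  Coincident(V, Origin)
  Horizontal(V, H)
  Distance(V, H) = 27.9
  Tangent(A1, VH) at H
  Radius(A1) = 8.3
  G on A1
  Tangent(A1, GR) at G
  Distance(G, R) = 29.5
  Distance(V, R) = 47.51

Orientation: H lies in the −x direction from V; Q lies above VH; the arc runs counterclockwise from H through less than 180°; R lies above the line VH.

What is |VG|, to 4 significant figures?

22.41

Checks: |QH| = 8.300 ✓; |QG| = 8.300 ✓; ∠(QG, GR) = 90.00° ✓; |GR| = 29.50 ✓; |VR| = 47.51 ✓.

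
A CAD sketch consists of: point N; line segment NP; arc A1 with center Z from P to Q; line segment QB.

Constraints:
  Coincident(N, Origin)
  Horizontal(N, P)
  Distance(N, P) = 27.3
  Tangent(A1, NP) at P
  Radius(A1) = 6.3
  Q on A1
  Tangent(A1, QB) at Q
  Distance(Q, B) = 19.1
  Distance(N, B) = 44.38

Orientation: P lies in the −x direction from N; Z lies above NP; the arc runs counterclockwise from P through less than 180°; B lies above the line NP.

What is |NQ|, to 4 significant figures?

25.68

N is at the origin; N and P share the same y with |NP| = 27.3 and P on the −x side, so P = (-27.30, 0.000). Since A1 is tangent to NP there, ZP ⟂ NP, so Z = P + (0, 6.3) = (-27.30, 6.300). Since ZQ ⟂ QB (tangency), |ZB| = √(6.3² + 19.1²) = 20.11 regardless of where Q sits on A1. So B lies on both circle(N, 44.38) and circle(Z, 20.11); the above-NP intersection is B = (-37.60, 23.57). Q is the foot of the tangent from B: Q = (-23.17, 11.06).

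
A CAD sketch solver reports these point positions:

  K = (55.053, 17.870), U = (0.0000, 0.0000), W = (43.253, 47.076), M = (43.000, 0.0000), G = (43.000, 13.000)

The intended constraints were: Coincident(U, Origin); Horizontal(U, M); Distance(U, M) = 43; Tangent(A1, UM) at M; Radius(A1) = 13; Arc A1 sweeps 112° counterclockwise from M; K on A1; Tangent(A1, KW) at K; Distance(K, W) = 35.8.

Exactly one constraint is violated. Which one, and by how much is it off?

Distance(K, W) = 35.8 — off by 4.30.

U = (0.00, 0.00) ✓; U.y = 0.00, M.y = 0.00 ✓; |UM| = 43.00 ✓; ∠(GM, MU) = 90.00° ✓; |GM| = 13.00 ✓; bearing(G→K) − bearing(G→M) = 112.0° ✓; |GK| = 13.00 ✓; ∠(GK, KW) = 90.00° ✓; |KW| = 31.50 ✗.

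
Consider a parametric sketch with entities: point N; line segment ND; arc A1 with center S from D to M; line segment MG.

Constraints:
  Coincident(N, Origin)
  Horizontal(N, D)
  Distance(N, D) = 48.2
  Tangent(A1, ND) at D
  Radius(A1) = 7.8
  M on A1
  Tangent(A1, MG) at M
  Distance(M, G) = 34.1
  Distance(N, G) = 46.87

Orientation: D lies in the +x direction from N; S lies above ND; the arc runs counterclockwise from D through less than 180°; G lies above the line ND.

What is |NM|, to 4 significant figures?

55.24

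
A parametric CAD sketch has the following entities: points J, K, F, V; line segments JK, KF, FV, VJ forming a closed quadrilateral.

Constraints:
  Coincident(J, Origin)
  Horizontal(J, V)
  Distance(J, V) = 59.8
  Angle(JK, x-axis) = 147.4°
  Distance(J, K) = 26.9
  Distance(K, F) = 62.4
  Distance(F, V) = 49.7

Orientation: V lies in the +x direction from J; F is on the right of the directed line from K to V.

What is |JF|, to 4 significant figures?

36.79

Checks: |KF| = 62.40 ✓; |FV| = 49.70 ✓.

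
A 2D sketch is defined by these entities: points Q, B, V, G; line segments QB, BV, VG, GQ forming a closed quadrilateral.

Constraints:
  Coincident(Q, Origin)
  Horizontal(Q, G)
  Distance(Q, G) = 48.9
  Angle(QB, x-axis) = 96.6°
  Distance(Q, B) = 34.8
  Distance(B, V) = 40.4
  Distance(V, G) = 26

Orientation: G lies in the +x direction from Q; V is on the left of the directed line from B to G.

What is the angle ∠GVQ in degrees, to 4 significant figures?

92.31°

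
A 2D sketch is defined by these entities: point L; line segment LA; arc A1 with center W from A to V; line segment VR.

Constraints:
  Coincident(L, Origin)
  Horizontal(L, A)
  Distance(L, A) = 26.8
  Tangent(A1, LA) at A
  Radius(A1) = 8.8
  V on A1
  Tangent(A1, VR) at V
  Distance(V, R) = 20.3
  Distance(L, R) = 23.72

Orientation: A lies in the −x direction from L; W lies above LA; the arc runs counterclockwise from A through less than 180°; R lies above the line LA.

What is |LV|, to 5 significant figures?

19.682

Checks: |WA| = 8.800 ✓; |WV| = 8.800 ✓; ∠(WV, VR) = 90.00° ✓; |VR| = 20.30 ✓; |LR| = 23.72 ✓.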